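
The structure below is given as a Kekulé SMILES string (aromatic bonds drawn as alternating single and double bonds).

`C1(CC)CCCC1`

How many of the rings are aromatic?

0

The SMILES encodes a five-membered saturated carbon ring.
The 5-membered ring has only sp³ atoms, so it is not fully conjugated — not aromatic (cyclopentane).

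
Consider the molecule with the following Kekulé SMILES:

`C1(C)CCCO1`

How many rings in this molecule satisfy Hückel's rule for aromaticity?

0

The SMILES encodes a five-membered saturated ring of four carbons and one oxygen.
The 5-membered ring with one oxygen has only sp³ atoms, so it is not fully conjugated — not aromatic (tetrahydrofuran).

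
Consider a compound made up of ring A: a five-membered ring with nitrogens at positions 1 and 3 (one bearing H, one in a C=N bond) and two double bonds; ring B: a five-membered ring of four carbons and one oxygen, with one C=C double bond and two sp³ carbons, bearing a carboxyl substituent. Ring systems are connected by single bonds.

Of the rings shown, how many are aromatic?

1

Ring A is fully conjugated (every ring atom contributes a p orbital); 2 ring double bonds (4 π electrons) plus a heteroatom lone pair (2) give 6 π electrons. That satisfies 4n+2 with n=1, so ring A is aromatic (imidazole).
Ring B has two sp³ carbons, so it is not fully conjugated — not aromatic (2,3-dihydrofuran).
Aromatic: A. Total: 1.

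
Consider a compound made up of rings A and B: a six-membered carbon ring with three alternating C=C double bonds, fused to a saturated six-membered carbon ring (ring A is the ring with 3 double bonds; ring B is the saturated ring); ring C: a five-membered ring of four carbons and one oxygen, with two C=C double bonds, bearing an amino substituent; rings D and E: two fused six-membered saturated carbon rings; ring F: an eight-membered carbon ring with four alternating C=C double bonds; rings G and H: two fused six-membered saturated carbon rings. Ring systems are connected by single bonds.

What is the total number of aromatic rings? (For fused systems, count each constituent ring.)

2

Ring A has a continuous p-orbital overlap around the ring; 3 ring double bonds give 6 π electrons. Since 6 = 4n+2 (n=1), ring A is aromatic (benzene ring).
Ring B has four sp³ carbons, so it is not fully conjugated — not aromatic (cyclohexane ring).
Ring C has a continuous p-orbital overlap around the ring; 2 ring double bonds (4 π electrons) plus a heteroatom lone pair (2) give 6 π electrons. Since 6 = 4n+2 (n=1), ring C is aromatic (furan).
Ring D has only sp³ atoms, so it is not fully conjugated — not aromatic (cyclohexane ring).
Ring E has only sp³ atoms, so it is not fully conjugated — not aromatic (cyclohexane ring).
Ring F has only sp² ring atoms; a planar conformation would have a fully conjugated π system of 8 electrons. But 8 = 4(2), which is 4n not 4n+2, so ring F is not aromatic (cyclooctatetraene) — cyclooctatetraene distorts into a non-planar tub to avoid antiaromaticity.
Ring G has only sp³ atoms, so it is not fully conjugated — not aromatic (cyclohexane ring).
Ring H has only sp³ atoms, so it is not fully conjugated — not aromatic (cyclohexane ring).
Aromatic: A, C. Total: 2.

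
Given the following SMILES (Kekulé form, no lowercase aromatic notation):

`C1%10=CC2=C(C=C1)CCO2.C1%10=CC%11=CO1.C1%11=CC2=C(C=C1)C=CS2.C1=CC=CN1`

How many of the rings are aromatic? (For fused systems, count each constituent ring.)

5

The SMILES encodes a six-membered carbon ring with three alternating C=C double bonds, fused to a five-membered ring containing one oxygen and two sp³ carbons; a five-membered ring of four carbons and one oxygen, with two C=C double bonds; a six-membered carbon ring with three alternating C=C double bonds, fused to a five-membered ring containing one sulfur and two C=C double bonds; a five-membered ring of four carbons and one nitrogen bearing a hydrogen, with two C=C double bonds.
The 6-membered ring is planar and fully conjugated; 3 ring double bonds give 6 π electrons. Since 6 = 4n+2 (n=1), it is aromatic (benzene ring).
The 5-membered ring with one oxygen has two sp³ carbons, so it is not fully conjugated — not aromatic (oxolane ring).
The second 5-membered ring with one oxygen is planar and fully conjugated; 2 ring double bonds (4 π electrons) plus a heteroatom lone pair (2) give 6 π electrons. 6 = 4(1)+2, so it is aromatic (furan).
The fused 6/5-membered bicyclic (with one sulfur) is a single π system with 9 sp² atoms and 10 π electrons from ring double bonds plus a heteroatom lone pair. 10 = 4(2)+2, so the system is aromatic and both rings count as aromatic (benzothiophene).
The 5-membered ring with one N–H is fully conjugated (every ring atom contributes a p orbital); 2 ring double bonds (4 π electrons) plus a heteroatom lone pair (2) give 6 π electrons. 6 = 4(1)+2, so it is aromatic (pyrrole).
5 of the 6 rings are aromatic. Total: 5.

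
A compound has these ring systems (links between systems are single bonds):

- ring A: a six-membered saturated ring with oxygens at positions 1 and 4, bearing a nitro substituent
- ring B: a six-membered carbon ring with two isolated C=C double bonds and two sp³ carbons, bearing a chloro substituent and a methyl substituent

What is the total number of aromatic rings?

Ring A has only sp³ atoms, so it is not fully conjugated — not aromatic (1,4-dioxane).
Ring B has two sp³ carbons, so it is not fully conjugated — not aromatic (1,4-cyclohexadiene).
No ring is aromatic. Total: 0.

0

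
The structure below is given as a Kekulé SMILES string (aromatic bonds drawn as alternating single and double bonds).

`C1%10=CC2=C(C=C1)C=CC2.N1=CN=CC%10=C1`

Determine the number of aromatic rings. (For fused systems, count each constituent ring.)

The SMILES encodes a six-membered carbon ring with three alternating C=C double bonds, fused to a five-membered carbon ring containing one C=C double bond and one sp³ carbon; a six-membered ring with nitrogens at positions 1 and 3 and three alternating double bonds.
The 6-membered ring has a continuous p-orbital overlap around the ring; 3 ring double bonds give 6 π electrons. Since 6 = 4n+2 (n=1), it is aromatic (benzene ring).
The 5-membered ring has one sp³ carbon, so it is not fully conjugated — not aromatic (cyclopentene ring).
The 6-membered ring with two nitrogens (1,3) is planar and fully conjugated; 3 ring double bonds give 6 π electrons. That satisfies 4n+2 with n=1, so it is aromatic (pyrimidine).
2 of the 3 rings are aromatic. Total: 2.

2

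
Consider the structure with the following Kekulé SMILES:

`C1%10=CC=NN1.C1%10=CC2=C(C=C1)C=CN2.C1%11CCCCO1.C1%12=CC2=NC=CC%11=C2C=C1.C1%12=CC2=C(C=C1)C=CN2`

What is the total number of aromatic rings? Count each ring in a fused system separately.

7

The SMILES encodes a five-membered ring with two adjacent nitrogens (one bearing H, one in a double bond) and two double bonds; a six-membered carbon ring with three alternating C=C double bonds, fused to a five-membered ring containing one N–H nitrogen and two C=C double bonds; a six-membered saturated ring of five carbons and one oxygen; two fused six-membered rings, each with three alternating double bonds; one ring is all carbon and the other has one ring nitrogen; a six-membered carbon ring with three alternating C=C double bonds, fused to a five-membered ring containing one N–H nitrogen and two C=C double bonds.
The 5-membered ring with two adjacent nitrogens (one N–H, one =N–) is fully conjugated (every ring atom contributes a p orbital); 2 ring double bonds (4 π electrons) plus a heteroatom lone pair (2) give 6 π electrons. Since 6 = 4n+2 (n=1), it is aromatic (pyrazole).
The fused 6/5-membered bicyclic (with one N–H) is a single π system with 9 sp² atoms and 10 π electrons from ring double bonds plus a heteroatom lone pair. 10 = 4(2)+2, so the system is aromatic and both rings count as aromatic (indole).
The 6-membered ring with one oxygen has only sp³ atoms, so it is not fully conjugated — not aromatic (tetrahydropyran).
The fused 6/6-membered bicyclic (with one nitrogen) is a single π system with 10 sp² atoms and 10 π electrons from ring double bonds. 10 = 4(2)+2, so the system is aromatic and both rings count as aromatic (quinoline).
The fused 6/5-membered bicyclic (with one N–H) is a single π system with 9 sp² atoms and 10 π electrons from ring double bonds plus a heteroatom lone pair. 10 = 4(2)+2, so the system is aromatic and both rings count as aromatic (indole).
7 of the 8 rings are aromatic. Total: 7.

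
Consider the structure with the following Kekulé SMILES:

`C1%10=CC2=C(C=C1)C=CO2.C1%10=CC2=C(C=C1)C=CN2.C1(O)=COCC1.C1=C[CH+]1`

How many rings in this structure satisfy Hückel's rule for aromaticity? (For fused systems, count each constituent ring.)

The SMILES encodes a six-membered carbon ring with three alternating C=C double bonds, fused to a five-membered ring containing one oxygen and two C=C double bonds; a six-membered carbon ring with three alternating C=C double bonds, fused to a five-membered ring containing one N–H nitrogen and two C=C double bonds; a five-membered ring of four carbons and one oxygen, with one C=C double bond and two sp³ carbons; a three-membered all-carbon ring bearing a positive charge on one carbon, with one C=C double bond.
The fused 6/5-membered bicyclic (with one oxygen) is a single π system with 9 sp² atoms and 10 π electrons from ring double bonds plus a heteroatom lone pair. 10 = 4(2)+2, so the system is aromatic and both rings count as aromatic (benzofuran).
The fused 6/5-membered bicyclic (with one N–H) is a single π system with 9 sp² atoms and 10 π electrons from ring double bonds plus a heteroatom lone pair. 10 = 4(2)+2, so the system is aromatic and both rings count as aromatic (indole).
The 5-membered ring with one oxygen has two sp³ carbons, so it is not fully conjugated — not aromatic (2,3-dihydrofuran).
The 3-membered ring has a continuous p-orbital overlap around the ring; 1 ring double bond (2 π electrons) plus the carbocation's empty p orbital (0, but keeps the ring conjugated) give 2 π electrons. That satisfies 4n+2 with n=0, so it is aromatic (cyclopropenyl cation).
5 of the 6 rings are aromatic. Total: 5.

5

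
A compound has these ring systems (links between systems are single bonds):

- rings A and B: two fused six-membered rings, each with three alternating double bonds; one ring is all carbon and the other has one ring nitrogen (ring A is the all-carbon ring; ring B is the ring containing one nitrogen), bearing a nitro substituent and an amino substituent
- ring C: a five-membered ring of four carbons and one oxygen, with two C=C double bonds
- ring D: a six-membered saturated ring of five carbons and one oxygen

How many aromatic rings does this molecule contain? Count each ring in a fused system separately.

3

Rings A and B form a fused bicyclic system (with one nitrogen) with 10 sp² atoms and 10 π electrons from ring double bonds. 10 = 4(2)+2, so the system is aromatic and both rings count as aromatic (quinoline).
Ring C has a continuous p-orbital overlap around the ring; 2 ring double bonds (4 π electrons) plus a heteroatom lone pair (2) give 6 π electrons. That satisfies 4n+2 with n=1, so ring C is aromatic (furan).
Ring D has only sp³ atoms, so it is not fully conjugated — not aromatic (tetrahydropyran).
Aromatic: A, B, C. Total: 3.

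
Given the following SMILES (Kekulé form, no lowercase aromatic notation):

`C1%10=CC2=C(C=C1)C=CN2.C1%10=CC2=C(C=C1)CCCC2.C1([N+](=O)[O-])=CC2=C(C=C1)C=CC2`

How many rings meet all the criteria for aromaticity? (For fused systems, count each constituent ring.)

4

The SMILES encodes a six-membered carbon ring with three alternating C=C double bonds, fused to a five-membered ring containing one N–H nitrogen and two C=C double bonds; a six-membered carbon ring with three alternating C=C double bonds, fused to a saturated six-membered carbon ring; a six-membered carbon ring with three alternating C=C double bonds, fused to a five-membered carbon ring containing one C=C double bond and one sp³ carbon.
The fused 6/5-membered bicyclic (with one N–H) is a single π system with 9 sp² atoms and 10 π electrons from ring double bonds plus a heteroatom lone pair. 10 = 4(2)+2, so the system is aromatic and both rings count as aromatic (indole).
The 6-membered ring has a continuous p-orbital overlap around the ring; 3 ring double bonds give 6 π electrons. 6 = 4(1)+2, so it is aromatic (benzene ring).
The second 6-membered ring has four sp³ carbons, so it is not fully conjugated — not aromatic (cyclohexane ring).
The third 6-membered ring is fully conjugated (every ring atom contributes a p orbital); 3 ring double bonds give 6 π electrons. That satisfies 4n+2 with n=1, so it is aromatic (benzene ring).
The 5-membered ring has one sp³ carbon, so it is not fully conjugated — not aromatic (cyclopentene ring).
4 of the 6 rings are aromatic. Total: 4.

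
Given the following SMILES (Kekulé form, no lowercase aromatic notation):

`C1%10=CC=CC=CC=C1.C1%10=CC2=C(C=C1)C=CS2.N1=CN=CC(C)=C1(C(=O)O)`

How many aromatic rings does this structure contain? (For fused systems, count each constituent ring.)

3

The SMILES encodes an eight-membered carbon ring with four alternating C=C double bonds; a six-membered carbon ring with three alternating C=C double bonds, fused to a five-membered ring containing one sulfur and two C=C double bonds; a six-membered ring with nitrogens at positions 1 and 3 and three alternating double bonds.
The 8-membered ring has only sp² ring atoms; a planar conformation would have a fully conjugated π system of 8 electrons. But 8 = 4(2), which is 4n not 4n+2, so it is not aromatic (cyclooctatetraene) — cyclooctatetraene distorts into a non-planar tub to avoid antiaromaticity.
The fused 6/5-membered bicyclic (with one sulfur) is a single π system with 9 sp² atoms and 10 π electrons from ring double bonds plus a heteroatom lone pair. 10 = 4(2)+2, so the system is aromatic and both rings count as aromatic (benzothiophene).
The 6-membered ring with two nitrogens (1,3) is planar and fully conjugated; 3 ring double bonds give 6 π electrons. 6 = 4(1)+2, so it is aromatic (pyrimidine).
3 of the 4 rings are aromatic. Total: 3.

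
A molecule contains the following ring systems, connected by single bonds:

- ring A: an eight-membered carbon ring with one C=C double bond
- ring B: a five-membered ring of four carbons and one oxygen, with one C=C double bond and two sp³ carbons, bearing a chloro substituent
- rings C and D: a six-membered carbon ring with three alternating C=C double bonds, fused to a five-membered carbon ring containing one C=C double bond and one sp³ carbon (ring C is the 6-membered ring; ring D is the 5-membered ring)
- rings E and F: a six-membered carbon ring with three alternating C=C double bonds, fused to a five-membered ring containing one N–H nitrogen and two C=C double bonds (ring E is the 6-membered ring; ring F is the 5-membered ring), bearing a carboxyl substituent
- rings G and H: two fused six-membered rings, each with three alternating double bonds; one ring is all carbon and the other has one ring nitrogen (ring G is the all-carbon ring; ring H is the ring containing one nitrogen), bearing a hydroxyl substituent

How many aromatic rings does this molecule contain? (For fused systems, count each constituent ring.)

5

Ring A has six sp³ carbons, so it is not fully conjugated — not aromatic (cyclooctene).
Ring B has two sp³ carbons, so it is not fully conjugated — not aromatic (2,3-dihydrofuran).
Ring C has a continuous p-orbital overlap around the ring; 3 ring double bonds give 6 π electrons. 6 = 4(1)+2, so ring C is aromatic (benzene ring).
Ring D has one sp³ carbon, so it is not fully conjugated — not aromatic (cyclopentene ring).
Rings E and F form a fused bicyclic system (with one N–H) with 9 sp² atoms and 10 π electrons from ring double bonds plus a heteroatom lone pair. 10 = 4(2)+2, so the system is aromatic and both rings count as aromatic (indole).
Rings G and H form a fused bicyclic system (with one nitrogen) with 10 sp² atoms and 10 π electrons from ring double bonds. 10 = 4(2)+2, so the system is aromatic and both rings count as aromatic (quinoline).
Aromatic: C, E, F, G, H. Total: 5.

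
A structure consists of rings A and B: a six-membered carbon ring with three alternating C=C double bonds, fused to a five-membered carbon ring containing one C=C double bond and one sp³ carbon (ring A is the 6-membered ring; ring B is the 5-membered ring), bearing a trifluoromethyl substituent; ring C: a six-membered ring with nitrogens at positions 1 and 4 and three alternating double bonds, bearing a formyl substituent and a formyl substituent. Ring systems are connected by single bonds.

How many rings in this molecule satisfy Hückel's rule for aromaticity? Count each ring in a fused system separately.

Ring A is planar and fully conjugated; 3 ring double bonds give 6 π electrons. 6 = 4(1)+2, so ring A is aromatic (benzene ring).
Ring B has one sp³ carbon, so it is not fully conjugated — not aromatic (cyclopentene ring).
Ring C is planar and fully conjugated; 3 ring double bonds give 6 π electrons. Since 6 = 4n+2 (n=1), ring C is aromatic (pyrazine).
Aromatic: A, C. Total: 2.

2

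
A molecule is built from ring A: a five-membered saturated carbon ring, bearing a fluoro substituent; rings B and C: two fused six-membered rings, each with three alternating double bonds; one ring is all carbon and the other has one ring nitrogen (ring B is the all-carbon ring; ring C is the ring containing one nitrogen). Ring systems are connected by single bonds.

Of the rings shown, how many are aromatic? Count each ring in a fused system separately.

2

Ring A has only sp³ atoms, so it is not fully conjugated — not aromatic (cyclopentane).
Rings B and C form a fused bicyclic system (with one nitrogen) with 10 sp² atoms and 10 π electrons from ring double bonds. 10 = 4(2)+2, so the system is aromatic and both rings count as aromatic (quinoline).
Aromatic: B, C. Total: 2.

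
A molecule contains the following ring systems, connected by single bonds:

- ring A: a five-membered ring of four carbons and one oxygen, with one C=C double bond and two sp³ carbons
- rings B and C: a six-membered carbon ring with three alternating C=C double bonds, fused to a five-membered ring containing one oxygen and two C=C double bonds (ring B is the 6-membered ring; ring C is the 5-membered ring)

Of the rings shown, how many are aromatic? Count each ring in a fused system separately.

Ring A has two sp³ carbons, so it is not fully conjugated — not aromatic (2,3-dihydrofuran).
Rings B and C form a fused bicyclic system (with one oxygen) with 9 sp² atoms and 10 π electrons from ring double bonds plus a heteroatom lone pair. 10 = 4(2)+2, so the system is aromatic and both rings count as aromatic (benzofuran).
Aromatic: B, C. Total: 2.

2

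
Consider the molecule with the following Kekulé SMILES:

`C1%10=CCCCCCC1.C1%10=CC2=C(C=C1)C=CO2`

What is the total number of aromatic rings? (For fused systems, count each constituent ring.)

The SMILES encodes an eight-membered carbon ring with one C=C double bond; a six-membered carbon ring with three alternating C=C double bonds, fused to a five-membered ring containing one oxygen and two C=C double bonds.
The 8-membered ring has six sp³ carbons, so it is not fully conjugated — not aromatic (cyclooctene).
The fused 6/5-membered bicyclic (with one oxygen) is a single π system with 9 sp² atoms and 10 π electrons from ring double bonds plus a heteroatom lone pair. 10 = 4(2)+2, so the system is aromatic and both rings count as aromatic (benzofuran).
2 of the 3 rings are aromatic. Total: 2.

2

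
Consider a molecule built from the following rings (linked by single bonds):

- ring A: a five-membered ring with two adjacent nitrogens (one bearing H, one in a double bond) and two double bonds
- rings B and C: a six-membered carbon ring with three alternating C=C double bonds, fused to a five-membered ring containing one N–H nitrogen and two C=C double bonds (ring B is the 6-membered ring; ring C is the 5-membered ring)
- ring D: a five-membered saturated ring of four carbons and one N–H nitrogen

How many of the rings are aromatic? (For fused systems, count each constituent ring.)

3

Ring A has a continuous p-orbital overlap around the ring; 2 ring double bonds (4 π electrons) plus a heteroatom lone pair (2) give 6 π electrons. 6 = 4(1)+2, so ring A is aromatic (pyrazole).
Rings B and C form a fused bicyclic system (with one N–H) with 9 sp² atoms and 10 π electrons from ring double bonds plus a heteroatom lone pair. 10 = 4(2)+2, so the system is aromatic and both rings count as aromatic (indole).
Ring D has only sp³ atoms, so it is not fully conjugated — not aromatic (pyrrolidine).
Aromatic: A, B, C. Total: 3.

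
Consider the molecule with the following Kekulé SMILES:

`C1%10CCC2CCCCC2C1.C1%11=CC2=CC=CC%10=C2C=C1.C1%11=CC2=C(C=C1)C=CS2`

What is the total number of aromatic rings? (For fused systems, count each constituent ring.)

The SMILES encodes two fused six-membered saturated carbon rings; two fused six-membered carbon rings, each with three alternating C=C double bonds; a six-membered carbon ring with three alternating C=C double bonds, fused to a five-membered ring containing one sulfur and two C=C double bonds.
The 6-membered ring has only sp³ atoms, so it is not fully conjugated — not aromatic (cyclohexane ring).
The second 6-membered ring has only sp³ atoms, so it is not fully conjugated — not aromatic (cyclohexane ring).
The fused 6/6-membered bicyclic is a single π system with 10 sp² atoms and 10 π electrons from ring double bonds. 10 = 4(2)+2, so the system is aromatic and both rings count as aromatic (naphthalene).
The fused 6/5-membered bicyclic (with one sulfur) is a single π system with 9 sp² atoms and 10 π electrons from ring double bonds plus a heteroatom lone pair. 10 = 4(2)+2, so the system is aromatic and both rings count as aromatic (benzothiophene).
4 of the 6 rings are aromatic. Total: 4.

4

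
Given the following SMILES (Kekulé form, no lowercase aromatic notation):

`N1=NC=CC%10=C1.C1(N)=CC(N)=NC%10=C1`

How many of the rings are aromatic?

The SMILES encodes a six-membered ring with two adjacent nitrogens and three alternating double bonds; a six-membered ring of five carbons and one nitrogen with three alternating double bonds.
The 6-membered ring with two nitrogens (1,2) has a continuous p-orbital overlap around the ring; 3 ring double bonds give 6 π electrons. That satisfies 4n+2 with n=1, so it is aromatic (pyridazine).
The 6-membered ring with one nitrogen is fully conjugated (every ring atom contributes a p orbital); 3 ring double bonds give 6 π electrons. 6 = 4(1)+2, so it is aromatic (pyridine).
2 of the 2 rings are aromatic. Total: 2.

2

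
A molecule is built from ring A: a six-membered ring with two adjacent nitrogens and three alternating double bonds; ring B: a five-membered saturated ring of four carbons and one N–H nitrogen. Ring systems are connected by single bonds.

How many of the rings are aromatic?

Ring A is planar and fully conjugated; 3 ring double bonds give 6 π electrons. 6 = 4(1)+2, so ring A is aromatic (pyridazine).
Ring B has only sp³ atoms, so it is not fully conjugated — not aromatic (pyrrolidine).
Aromatic: A. Total: 1.

1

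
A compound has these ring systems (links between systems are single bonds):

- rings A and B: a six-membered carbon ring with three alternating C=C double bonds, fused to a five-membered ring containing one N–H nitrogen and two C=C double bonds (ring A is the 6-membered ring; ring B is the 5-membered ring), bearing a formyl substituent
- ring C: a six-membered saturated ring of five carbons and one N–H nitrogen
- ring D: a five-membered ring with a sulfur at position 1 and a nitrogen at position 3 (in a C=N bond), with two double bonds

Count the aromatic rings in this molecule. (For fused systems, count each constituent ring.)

Rings A and B form a fused bicyclic system (with one N–H) with 9 sp² atoms and 10 π electrons from ring double bonds plus a heteroatom lone pair. 10 = 4(2)+2, so the system is aromatic and both rings count as aromatic (indole).
Ring C has only sp³ atoms, so it is not fully conjugated — not aromatic (piperidine).
Ring D is fully conjugated (every ring atom contributes a p orbital); 2 ring double bonds (4 π electrons) plus a heteroatom lone pair (2) give 6 π electrons. That satisfies 4n+2 with n=1, so ring D is aromatic (thiazole).
Aromatic: A, B, D. Total: 3.

3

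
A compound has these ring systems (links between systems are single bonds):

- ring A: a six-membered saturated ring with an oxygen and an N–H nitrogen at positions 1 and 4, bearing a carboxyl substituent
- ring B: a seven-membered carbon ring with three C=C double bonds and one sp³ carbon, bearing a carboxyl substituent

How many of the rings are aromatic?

Ring A has only sp³ atoms, so it is not fully conjugated — not aromatic (morpholine).
Ring B has one sp³ carbon, so it is not fully conjugated — not aromatic (cycloheptatriene).
No ring is aromatic. Total: 0.

0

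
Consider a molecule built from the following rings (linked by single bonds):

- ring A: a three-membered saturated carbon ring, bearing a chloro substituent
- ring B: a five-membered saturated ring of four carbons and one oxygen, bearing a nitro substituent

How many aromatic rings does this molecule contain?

0

Ring A has only sp³ atoms, so it is not fully conjugated — not aromatic (cyclopropane).
Ring B has only sp³ atoms, so it is not fully conjugated — not aromatic (tetrahydrofuran).
No ring is aromatic. Total: 0.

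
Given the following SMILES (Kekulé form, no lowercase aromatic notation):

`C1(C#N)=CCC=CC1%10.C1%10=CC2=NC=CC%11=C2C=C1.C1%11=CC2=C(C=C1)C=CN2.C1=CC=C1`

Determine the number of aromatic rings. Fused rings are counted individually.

The SMILES encodes a six-membered carbon ring with two isolated C=C double bonds and two sp³ carbons; two fused six-membered rings, each with three alternating double bonds; one ring is all carbon and the other has one ring nitrogen; a six-membered carbon ring with three alternating C=C double bonds, fused to a five-membered ring containing one N–H nitrogen and two C=C double bonds; a four-membered carbon ring with two alternating C=C double bonds.
The 6-membered ring has two sp³ carbons, so it is not fully conjugated — not aromatic (1,4-cyclohexadiene).
The fused 6/6-membered bicyclic (with one nitrogen) is a single π system with 10 sp² atoms and 10 π electrons from ring double bonds. 10 = 4(2)+2, so the system is aromatic and both rings count as aromatic (quinoline).
The fused 6/5-membered bicyclic (with one N–H) is a single π system with 9 sp² atoms and 10 π electrons from ring double bonds plus a heteroatom lone pair. 10 = 4(2)+2, so the system is aromatic and both rings count as aromatic (indole).
The 4-membered ring has only sp² ring atoms; a planar conformation would have a fully conjugated π system of 4 electrons. But 4 = 4(1), which is 4n not 4n+2, so it is not aromatic (cyclobutadiene) — cyclobutadiene is antiaromatic and distorts to a rectangle.
4 of the 6 rings are aromatic. Total: 4.

4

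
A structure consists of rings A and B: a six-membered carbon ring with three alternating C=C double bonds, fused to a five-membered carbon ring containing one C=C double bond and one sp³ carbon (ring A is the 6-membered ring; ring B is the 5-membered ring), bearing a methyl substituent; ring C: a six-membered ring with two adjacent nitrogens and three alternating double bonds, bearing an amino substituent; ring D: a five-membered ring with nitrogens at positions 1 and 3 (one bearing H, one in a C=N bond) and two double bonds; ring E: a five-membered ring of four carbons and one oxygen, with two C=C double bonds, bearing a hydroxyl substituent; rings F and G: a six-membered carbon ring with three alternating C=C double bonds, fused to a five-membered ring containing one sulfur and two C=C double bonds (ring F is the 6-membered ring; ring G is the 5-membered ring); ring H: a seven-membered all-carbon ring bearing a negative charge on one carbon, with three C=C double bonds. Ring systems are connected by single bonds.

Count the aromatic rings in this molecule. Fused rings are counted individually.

6

Ring A has a continuous p-orbital overlap around the ring; 3 ring double bonds give 6 π electrons. Since 6 = 4n+2 (n=1), ring A is aromatic (benzene ring).
Ring B has one sp³ carbon, so it is not fully conjugated — not aromatic (cyclopentene ring).
Ring C has a continuous p-orbital overlap around the ring; 3 ring double bonds give 6 π electrons. Since 6 = 4n+2 (n=1), ring C is aromatic (pyridazine).
Ring D is planar and fully conjugated; 2 ring double bonds (4 π electrons) plus a heteroatom lone pair (2) give 6 π electrons. 6 = 4(1)+2, so ring D is aromatic (imidazole).
Ring E is planar and fully conjugated; 2 ring double bonds (4 π electrons) plus a heteroatom lone pair (2) give 6 π electrons. 6 = 4(1)+2, so ring E is aromatic (furan).
Rings F and G form a fused bicyclic system (with one sulfur) with 9 sp² atoms and 10 π electrons from ring double bonds plus a heteroatom lone pair. 10 = 4(2)+2, so the system is aromatic and both rings count as aromatic (benzothiophene).
Ring H has only sp² ring atoms; a planar conformation would have a fully conjugated π system of 8 electrons. But 8 = 4(2), which is 4n not 4n+2, so ring H is not aromatic (cycloheptatrienyl anion).
Aromatic: A, C, D, E, F, G. Total: 6.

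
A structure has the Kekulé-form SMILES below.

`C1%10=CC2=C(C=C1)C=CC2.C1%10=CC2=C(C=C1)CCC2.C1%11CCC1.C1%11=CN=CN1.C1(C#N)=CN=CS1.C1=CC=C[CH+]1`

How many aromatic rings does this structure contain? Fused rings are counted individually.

The SMILES encodes a six-membered carbon ring with three alternating C=C double bonds, fused to a five-membered carbon ring containing one C=C double bond and one sp³ carbon; a six-membered carbon ring with three alternating C=C double bonds, fused to a saturated five-membered carbon ring; a four-membered saturated carbon ring; a five-membered ring with nitrogens at positions 1 and 3 (one bearing H, one in a C=N bond) and two double bonds; a five-membered ring with a sulfur at position 1 and a nitrogen at position 3 (in a C=N bond), with two double bonds; a five-membered all-carbon ring bearing a positive charge on one carbon, with two C=C double bonds.
The 6-membered ring is planar and fully conjugated; 3 ring double bonds give 6 π electrons. Since 6 = 4n+2 (n=1), it is aromatic (benzene ring).
The 5-membered ring has one sp³ carbon, so it is not fully conjugated — not aromatic (cyclopentene ring).
The second 6-membered ring is fully conjugated (every ring atom contributes a p orbital); 3 ring double bonds give 6 π electrons. Since 6 = 4n+2 (n=1), it is aromatic (benzene ring).
The second 5-membered ring has three sp³ carbons, so it is not fully conjugated — not aromatic (cyclopentane ring).
The 4-membered ring has only sp³ atoms, so it is not fully conjugated — not aromatic (cyclobutane).
The 5-membered ring with two nitrogens (one N–H, one =N–) is fully conjugated (every ring atom contributes a p orbital); 2 ring double bonds (4 π electrons) plus a heteroatom lone pair (2) give 6 π electrons. 6 = 4(1)+2, so it is aromatic (imidazole).
The 5-membered ring with one sulfur and one =N– has a continuous p-orbital overlap around the ring; 2 ring double bonds (4 π electrons) plus a heteroatom lone pair (2) give 6 π electrons. That satisfies 4n+2 with n=1, so it is aromatic (thiazole).
The third 5-membered ring has only sp² ring atoms; a planar conformation would have a fully conjugated π system of 4 electrons. But 4 = 4(1), which is 4n not 4n+2, so it is not aromatic (cyclopentadienyl cation).
4 of the 8 rings are aromatic. Total: 4.

4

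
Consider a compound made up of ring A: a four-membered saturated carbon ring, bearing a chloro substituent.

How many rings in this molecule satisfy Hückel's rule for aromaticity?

0

Ring A has only sp³ atoms, so it is not fully conjugated — not aromatic (cyclobutane).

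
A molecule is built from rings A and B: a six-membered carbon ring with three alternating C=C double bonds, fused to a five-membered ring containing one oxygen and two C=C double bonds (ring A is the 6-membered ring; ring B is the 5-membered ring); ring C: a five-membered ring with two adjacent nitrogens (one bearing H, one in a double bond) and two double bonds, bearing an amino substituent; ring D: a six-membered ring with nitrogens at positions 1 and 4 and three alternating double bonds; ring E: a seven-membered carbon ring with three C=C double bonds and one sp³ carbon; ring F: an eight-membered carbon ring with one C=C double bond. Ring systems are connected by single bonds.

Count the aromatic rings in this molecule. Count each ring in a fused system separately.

Rings A and B form a fused bicyclic system (with one oxygen) with 9 sp² atoms and 10 π electrons from ring double bonds plus a heteroatom lone pair. 10 = 4(2)+2, so the system is aromatic and both rings count as aromatic (benzofuran).
Ring C has a continuous p-orbital overlap around the ring; 2 ring double bonds (4 π electrons) plus a heteroatom lone pair (2) give 6 π electrons. Since 6 = 4n+2 (n=1), ring C is aromatic (pyrazole).
Ring D is planar and fully conjugated; 3 ring double bonds give 6 π electrons. That satisfies 4n+2 with n=1, so ring D is aromatic (pyrazine).
Ring E has one sp³ carbon, so it is not fully conjugated — not aromatic (cycloheptatriene).
Ring F has six sp³ carbons, so it is not fully conjugated — not aromatic (cyclooctene).
Aromatic: A, B, C, D. Total: 4.

4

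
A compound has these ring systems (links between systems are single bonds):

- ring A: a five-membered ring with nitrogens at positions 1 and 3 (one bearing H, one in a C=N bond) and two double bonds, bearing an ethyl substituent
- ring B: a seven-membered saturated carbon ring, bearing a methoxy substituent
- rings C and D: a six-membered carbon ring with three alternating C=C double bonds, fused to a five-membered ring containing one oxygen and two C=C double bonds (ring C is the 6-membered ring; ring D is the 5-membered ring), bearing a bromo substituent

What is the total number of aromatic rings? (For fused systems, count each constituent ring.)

3

Ring A is fully conjugated (every ring atom contributes a p orbital); 2 ring double bonds (4 π electrons) plus a heteroatom lone pair (2) give 6 π electrons. Since 6 = 4n+2 (n=1), ring A is aromatic (imidazole).
Ring B has only sp³ atoms, so it is not fully conjugated — not aromatic (cycloheptane).
Rings C and D form a fused bicyclic system (with one oxygen) with 9 sp² atoms and 10 π electrons from ring double bonds plus a heteroatom lone pair. 10 = 4(2)+2, so the system is aromatic and both rings count as aromatic (benzofuran).
Aromatic: A, C, D. Total: 3.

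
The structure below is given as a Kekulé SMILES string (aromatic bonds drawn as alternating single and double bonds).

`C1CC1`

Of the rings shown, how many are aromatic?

The SMILES encodes a three-membered saturated carbon ring.
The 3-membered ring has only sp³ atoms, so it is not fully conjugated — not aromatic (cyclopropane).

0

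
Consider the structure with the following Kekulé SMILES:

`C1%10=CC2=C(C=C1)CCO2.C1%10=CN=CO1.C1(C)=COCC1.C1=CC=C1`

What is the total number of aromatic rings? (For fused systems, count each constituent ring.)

2

The SMILES encodes a six-membered carbon ring with three alternating C=C double bonds, fused to a five-membered ring containing one oxygen and two sp³ carbons; a five-membered ring with an oxygen at position 1 and a nitrogen at position 3 (in a C=N bond), with two double bonds; a five-membered ring of four carbons and one oxygen, with one C=C double bond and two sp³ carbons; a four-membered carbon ring with two alternating C=C double bonds.
The 6-membered ring is planar and fully conjugated; 3 ring double bonds give 6 π electrons. That satisfies 4n+2 with n=1, so it is aromatic (benzene ring).
The 5-membered ring with one oxygen has two sp³ carbons, so it is not fully conjugated — not aromatic (oxolane ring).
The 5-membered ring with one oxygen and one =N– has a continuous p-orbital overlap around the ring; 2 ring double bonds (4 π electrons) plus a heteroatom lone pair (2) give 6 π electrons. 6 = 4(1)+2, so it is aromatic (oxazole).
The second 5-membered ring with one oxygen has two sp³ carbons, so it is not fully conjugated — not aromatic (2,3-dihydrofuran).
The 4-membered ring has only sp² ring atoms; a planar conformation would have a fully conjugated π system of 4 electrons. But 4 = 4(1), which is 4n not 4n+2, so it is not aromatic (cyclobutadiene) — cyclobutadiene is antiaromatic and distorts to a rectangle.
2 of the 5 rings are aromatic. Total: 2.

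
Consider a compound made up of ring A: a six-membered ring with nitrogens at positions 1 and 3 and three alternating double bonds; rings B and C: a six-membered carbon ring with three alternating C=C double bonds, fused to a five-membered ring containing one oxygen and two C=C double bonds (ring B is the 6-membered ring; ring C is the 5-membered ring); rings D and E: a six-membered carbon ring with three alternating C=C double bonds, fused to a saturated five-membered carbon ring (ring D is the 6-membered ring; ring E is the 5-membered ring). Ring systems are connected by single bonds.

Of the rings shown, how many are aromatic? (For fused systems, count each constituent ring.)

Ring A is fully conjugated (every ring atom contributes a p orbital); 3 ring double bonds give 6 π electrons. Since 6 = 4n+2 (n=1), ring A is aromatic (pyrimidine).
Rings B and C form a fused bicyclic system (with one oxygen) with 9 sp² atoms and 10 π electrons from ring double bonds plus a heteroatom lone pair. 10 = 4(2)+2, so the system is aromatic and both rings count as aromatic (benzofuran).
Ring D is fully conjugated (every ring atom contributes a p orbital); 3 ring double bonds give 6 π electrons. 6 = 4(1)+2, so ring D is aromatic (benzene ring).
Ring E has three sp³ carbons, so it is not fully conjugated — not aromatic (cyclopentane ring).
Aromatic: A, B, C, D. Total: 4.

4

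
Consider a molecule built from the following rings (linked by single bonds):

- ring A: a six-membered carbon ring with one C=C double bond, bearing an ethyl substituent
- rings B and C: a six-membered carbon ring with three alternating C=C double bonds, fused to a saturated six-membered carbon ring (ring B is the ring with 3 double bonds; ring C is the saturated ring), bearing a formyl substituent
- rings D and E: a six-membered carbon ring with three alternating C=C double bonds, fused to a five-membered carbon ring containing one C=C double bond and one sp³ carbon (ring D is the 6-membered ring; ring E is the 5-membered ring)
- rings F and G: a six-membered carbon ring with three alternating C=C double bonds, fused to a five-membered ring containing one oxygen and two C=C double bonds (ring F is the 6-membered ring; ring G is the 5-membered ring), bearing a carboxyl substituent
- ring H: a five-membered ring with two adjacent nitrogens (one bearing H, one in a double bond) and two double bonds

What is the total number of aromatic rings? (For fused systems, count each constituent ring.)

5

Ring A has four sp³ carbons, so it is not fully conjugated — not aromatic (cyclohexene).
Ring B is fully conjugated (every ring atom contributes a p orbital); 3 ring double bonds give 6 π electrons. Since 6 = 4n+2 (n=1), ring B is aromatic (benzene ring).
Ring C has four sp³ carbons, so it is not fully conjugated — not aromatic (cyclohexane ring).
Ring D has a continuous p-orbital overlap around the ring; 3 ring double bonds give 6 π electrons. Since 6 = 4n+2 (n=1), ring D is aromatic (benzene ring).
Ring E has one sp³ carbon, so it is not fully conjugated — not aromatic (cyclopentene ring).
Rings F and G form a fused bicyclic system (with one oxygen) with 9 sp² atoms and 10 π electrons from ring double bonds plus a heteroatom lone pair. 10 = 4(2)+2, so the system is aromatic and both rings count as aromatic (benzofuran).
Ring H has a continuous p-orbital overlap around the ring; 2 ring double bonds (4 π electrons) plus a heteroatom lone pair (2) give 6 π electrons. Since 6 = 4n+2 (n=1), ring H is aromatic (pyrazole).
Aromatic: B, D, F, G, H. Total: 5.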